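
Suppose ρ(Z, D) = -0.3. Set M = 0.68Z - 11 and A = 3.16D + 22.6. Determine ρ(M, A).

ρ(M, A) = -0.3

Linear rescalings preserve correlation up to sign; here the slopes 0.68 and 3.16 have the same sign, so ρ(M, A) = ρ(Z, D) = -0.3.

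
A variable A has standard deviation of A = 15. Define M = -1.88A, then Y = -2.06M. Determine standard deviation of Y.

standard deviation of M = |-1.88|·15 = 28.2.
standard deviation of Y = |-2.06|·28.2 = 58.092.

standard deviation of Y = 58.092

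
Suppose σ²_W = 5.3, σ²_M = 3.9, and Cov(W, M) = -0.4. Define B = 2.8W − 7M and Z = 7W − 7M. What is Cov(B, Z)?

By bilinearity, Cov(B, Z) = ac·σ²_W + bd·σ²_M + (ad+bc)·Cov(W, M), with a=2.8, b=-7, c=7, d=-7.
ac·σ²_W = 2.8·7·5.3 = 103.88
bd·σ²_M = (-7)·(-7)·3.9 = 191.1
(ad+bc)·Cov(W, M) = (-68.6)·(-0.4) = 27.44
Cov(B, Z) = 103.88 + 191.1 + 27.44 = 322.42.

Cov(B, Z) = 322.42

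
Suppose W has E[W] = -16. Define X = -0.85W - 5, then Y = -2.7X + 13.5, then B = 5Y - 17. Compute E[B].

E[X] = (-0.85)·(-16) + (-5) = 8.6.
E[Y] = (-2.7)·8.6 + 13.5 = -9.72.
E[B] = 5·(-9.72) + (-17) = -65.6.

E[B] = -65.6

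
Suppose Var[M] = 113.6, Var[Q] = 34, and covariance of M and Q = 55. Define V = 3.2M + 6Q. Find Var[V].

Var[V] = 4499.264

Var[V] = a²·Var[M] + b²·Var[Q] + 2ab·covariance of M and Q with a = 3.2, b = 6.
= 3.2²·113.6 + 6²·34 + 2·3.2·6·55
= 1163.264 + 1224 + 2112 = 4499.264.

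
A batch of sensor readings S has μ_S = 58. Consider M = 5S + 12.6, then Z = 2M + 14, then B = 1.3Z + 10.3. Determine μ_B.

μ_M = 5·58 + 12.6 = 302.6.
μ_Z = 2·302.6 + 14 = 619.2.
μ_B = 1.3·619.2 + 10.3 = 815.26.

μ_B = 815.26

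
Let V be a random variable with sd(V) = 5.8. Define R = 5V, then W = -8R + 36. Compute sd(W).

sd(W) = 232

sd(R) = |5|·5.8 = 29.
sd(W) = |-8|·29 = 232.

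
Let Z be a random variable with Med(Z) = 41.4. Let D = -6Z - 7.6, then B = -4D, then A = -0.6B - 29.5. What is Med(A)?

Med(A) = -643.9

Med(D) = (-6)·41.4 + (-7.6) = -256.
Med(B) = (-4)·(-256) = 1024.
Med(A) = (-0.6)·1024 + (-29.5) = -643.9.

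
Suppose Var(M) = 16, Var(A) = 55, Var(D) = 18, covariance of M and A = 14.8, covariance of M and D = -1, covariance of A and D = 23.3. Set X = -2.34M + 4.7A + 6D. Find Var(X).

Var(X) = 2967.2188

Var(X) = a²·Var(M) + b²·Var(A) + c²·Var(D) + 2ab·covariance of M and A + 2ac·covariance of M and D + 2bc·covariance of A and D, with a = -2.34, b = 4.7, c = 6.
= 87.6096 + 1214.95 + 648 + (-325.5408) + 28.08 + 1314.12
= 2967.2188.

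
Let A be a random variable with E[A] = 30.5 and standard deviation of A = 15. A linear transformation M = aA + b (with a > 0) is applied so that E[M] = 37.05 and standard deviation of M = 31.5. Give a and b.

standard deviation of M = a·standard deviation of A (a > 0), so a = 31.5/15 = 2.1.
E[M] = a·E[A] + b, so b = 37.05 − 2.1·30.5 = -27.

a = 2.1, b = -27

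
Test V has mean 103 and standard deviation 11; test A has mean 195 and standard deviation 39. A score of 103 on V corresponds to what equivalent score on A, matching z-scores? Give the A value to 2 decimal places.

z = (103 − 103)/11 = 0.
A = 195 + z·39 = 195 + (103 − 103)·39/11 = 195.00.

A = 195.00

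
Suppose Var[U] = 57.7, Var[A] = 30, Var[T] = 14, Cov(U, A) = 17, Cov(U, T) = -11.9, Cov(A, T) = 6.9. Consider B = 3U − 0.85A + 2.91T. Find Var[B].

Var[B] = a²·Var[U] + b²·Var[A] + c²·Var[T] + 2ab·Cov(U, A) + 2ac·Cov(U, T) + 2bc·Cov(A, T), with a = 3, b = -0.85, c = 2.91.
= 519.3 + 21.675 + 118.5534 + (-86.7) + (-207.774) + (-34.1343)
= 330.9201.

Var[B] = 330.9201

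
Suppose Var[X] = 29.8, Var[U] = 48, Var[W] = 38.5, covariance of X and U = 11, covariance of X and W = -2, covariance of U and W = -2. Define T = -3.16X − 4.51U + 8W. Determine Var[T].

Var[T] = 4296.87088

Var[T] = a²·Var[X] + b²·Var[U] + c²·Var[W] + 2ab·covariance of X and U + 2ac·covariance of X and W + 2bc·covariance of U and W, with a = -3.16, b = -4.51, c = 8.
= 297.57088 + 976.3248 + 2464 + 313.5352 + 101.12 + 144.32
= 4296.87088.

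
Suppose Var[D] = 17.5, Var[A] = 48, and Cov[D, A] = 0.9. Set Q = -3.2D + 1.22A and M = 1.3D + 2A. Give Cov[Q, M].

By bilinearity, Cov[Q, M] = ac·Var[D] + bd·Var[A] + (ad+bc)·Cov[D, A], with a=-3.2, b=1.22, c=1.3, d=2.
ac·Var[D] = (-3.2)·1.3·17.5 = -72.8
bd·Var[A] = 1.22·2·48 = 117.12
(ad+bc)·Cov[D, A] = (-4.814)·0.9 = -4.3326
Cov[Q, M] = -72.8 + 117.12 + (-4.3326) = 39.9874.

Cov[Q, M] = 39.9874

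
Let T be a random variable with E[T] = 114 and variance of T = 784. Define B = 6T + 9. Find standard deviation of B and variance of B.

B = 6T + 9 is linear with a = 6, b = 9.
standard deviation of T = √784 = 28.
standard deviation of B = |a|·standard deviation of T = |6|·28 = 168.
variance of B = a²·variance of T = 6²·784 = 28224 (the additive constant 9 does not affect variance).

standard deviation of B = 168, variance of B = 28224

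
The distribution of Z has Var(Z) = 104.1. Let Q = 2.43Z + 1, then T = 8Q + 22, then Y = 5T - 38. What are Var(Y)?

Var(Q) = 2.43²·104.1 = 614.70009.
Var(T) = 8²·614.70009 = 39340.80576.
Var(Y) = 5²·39340.80576 = 983520.144.

Var(Y) = 983520.144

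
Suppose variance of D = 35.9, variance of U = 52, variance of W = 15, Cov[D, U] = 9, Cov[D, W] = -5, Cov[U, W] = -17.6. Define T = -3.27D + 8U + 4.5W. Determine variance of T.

variance of T = 2424.69511

variance of T = a²·variance of D + b²·variance of U + c²·variance of W + 2ab·Cov[D, U] + 2ac·Cov[D, W] + 2bc·Cov[U, W], with a = -3.27, b = 8, c = 4.5.
= 383.87511 + 3328 + 303.75 + (-470.88) + 147.15 + (-1267.2)
= 2424.69511.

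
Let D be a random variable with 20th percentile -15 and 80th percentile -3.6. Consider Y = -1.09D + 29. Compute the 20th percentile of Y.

Since a = -1.09 < 0 the transformation is decreasing, reversing order: the 20th percentile of Y corresponds to the 80th percentile of D.
So P_{20}(Y) = a·P_{80}(D) + b = (-1.09)·(-3.6) + 29 = 32.924.

20th percentile of Y = 32.924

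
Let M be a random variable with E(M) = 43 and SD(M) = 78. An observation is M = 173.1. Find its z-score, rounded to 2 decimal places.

z = 1.67

z = (M − E(M)) / SD(M) = (173.1 − 43) / 78 ≈ 1.67.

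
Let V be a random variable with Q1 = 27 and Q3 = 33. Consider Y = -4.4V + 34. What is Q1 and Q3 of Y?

Q1(Y) = -111.2, Q3(Y) = -84.8

a = -4.4 < 0 reverses order: Q1(Y) comes from Q3(V), Q3(Y) from Q1(V).
Q1(Y) = (-4.4)·33 + 34 = -111.2; Q3(Y) = (-4.4)·27 + 34 = -84.8.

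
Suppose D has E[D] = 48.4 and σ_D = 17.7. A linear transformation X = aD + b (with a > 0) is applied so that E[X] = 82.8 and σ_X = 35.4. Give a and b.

σ_X = a·σ_D (a > 0), so a = 35.4/17.7 = 2.
E[X] = a·E[D] + b, so b = 82.8 − 2·48.4 = -14.

a = 2, b = -14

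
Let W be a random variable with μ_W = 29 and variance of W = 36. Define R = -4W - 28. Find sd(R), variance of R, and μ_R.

sd(R) = 24, variance of R = 576, μ_R = -144

R = -4W - 28 is linear with a = -4, b = -28.
sd(W) = √36 = 6.
sd(R) = |a|·sd(W) = |-4|·6 = 24.
variance of R = a²·variance of W = (-4)²·36 = 576 (the additive constant -28 does not affect variance).
μ_R = a·μ_W + b = (-4)·29 + (-28) = -144.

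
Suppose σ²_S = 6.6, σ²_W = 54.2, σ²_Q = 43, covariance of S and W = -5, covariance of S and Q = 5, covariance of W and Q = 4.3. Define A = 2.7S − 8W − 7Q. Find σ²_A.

σ²_A = a²·σ²_S + b²·σ²_W + c²·σ²_Q + 2ab·covariance of S and W + 2ac·covariance of S and Q + 2bc·covariance of W and Q, with a = 2.7, b = -8, c = -7.
= 48.114 + 3468.8 + 2107 + 216 + (-189) + 481.6
= 6132.514.

σ²_A = 6132.514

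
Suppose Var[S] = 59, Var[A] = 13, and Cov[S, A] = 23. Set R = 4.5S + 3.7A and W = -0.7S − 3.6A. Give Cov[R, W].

By bilinearity, Cov[R, W] = ac·Var[S] + bd·Var[A] + (ad+bc)·Cov[S, A], with a=4.5, b=3.7, c=-0.7, d=-3.6.
ac·Var[S] = 4.5·(-0.7)·59 = -185.85
bd·Var[A] = 3.7·(-3.6)·13 = -173.16
(ad+bc)·Cov[S, A] = (-18.79)·23 = -432.17
Cov[R, W] = -185.85 + (-173.16) + (-432.17) = -791.18.

Cov[R, W] = -791.18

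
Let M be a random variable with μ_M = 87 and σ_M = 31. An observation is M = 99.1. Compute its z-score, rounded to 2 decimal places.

z = (M − μ_M) / σ_M = (99.1 − 87) / 31 ≈ 0.39.

z = 0.39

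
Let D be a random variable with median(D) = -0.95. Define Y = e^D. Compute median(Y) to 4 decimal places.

e^D is monotone on this domain, so median(Y) = exp(-0.95) ≈ 0.3867.

median(Y) = 0.3867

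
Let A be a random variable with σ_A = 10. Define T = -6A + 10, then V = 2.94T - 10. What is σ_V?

σ_V = 176.4

σ_T = |-6|·10 = 60.
σ_V = |2.94|·60 = 176.4.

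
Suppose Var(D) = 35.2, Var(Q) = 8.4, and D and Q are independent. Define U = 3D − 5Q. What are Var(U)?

Var(U) = 526.8

Var(U) = a²·Var(D) + b²·Var(Q) + 2ab·Cov[D, Q] with a = 3, b = -5.
Independence gives Cov[D, Q] = 0.
= 3²·35.2 + (-5)²·8.4 + 2·3·(-5)·0
= 316.8 + 210 + 0 = 526.8.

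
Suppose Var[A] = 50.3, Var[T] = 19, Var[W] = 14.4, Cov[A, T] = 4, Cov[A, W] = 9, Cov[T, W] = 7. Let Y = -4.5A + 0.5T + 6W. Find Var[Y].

Var[Y] = a²·Var[A] + b²·Var[T] + c²·Var[W] + 2ab·Cov[A, T] + 2ac·Cov[A, W] + 2bc·Cov[T, W], with a = -4.5, b = 0.5, c = 6.
= 1018.575 + 4.75 + 518.4 + (-18) + (-486) + 42
= 1079.725.

Var[Y] = 1079.725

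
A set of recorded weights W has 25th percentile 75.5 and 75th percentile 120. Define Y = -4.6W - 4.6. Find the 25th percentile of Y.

Since a = -4.6 < 0 the transformation is decreasing, reversing order: the 25th percentile of Y corresponds to the 75th percentile of W.
So P_{25}(Y) = a·P_{75}(W) + b = (-4.6)·120 + (-4.6) = -556.6.

25th percentile of Y = -556.6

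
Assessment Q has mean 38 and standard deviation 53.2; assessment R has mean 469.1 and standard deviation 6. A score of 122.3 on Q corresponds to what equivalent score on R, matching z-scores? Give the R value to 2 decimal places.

R = 478.61

z = (122.3 − 38)/53.2 ≈ 1.5846.
R = 469.1 + z·6 = 469.1 + (122.3 − 38)·6/53.2 ≈ 478.61.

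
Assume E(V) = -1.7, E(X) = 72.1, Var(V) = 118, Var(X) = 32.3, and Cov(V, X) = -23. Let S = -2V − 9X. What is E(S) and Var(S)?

E(S) = (-2)·E(V) + (-9)·E(X) = (-2)·(-1.7) + (-9)·72.1 = -645.5.
Var(S) = a²·Var(V) + b²·Var(X) + 2ab·Cov(V, X) with a = -2, b = -9.
= (-2)²·118 + (-9)²·32.3 + 2·(-2)·(-9)·(-23)
= 472 + 2616.3 + (-828) = 2260.3.

E(S) = -645.5, Var(S) = 2260.3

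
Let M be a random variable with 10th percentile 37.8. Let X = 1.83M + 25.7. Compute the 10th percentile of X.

10th percentile of X = 94.874

Since a = 1.83 > 0 the transformation is increasing, so the 10th percentile of X = a·(P_{10} of M) + b = 1.83·37.8 + 25.7 = 94.874.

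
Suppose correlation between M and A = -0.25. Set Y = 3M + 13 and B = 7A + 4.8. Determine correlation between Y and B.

Linear rescalings preserve correlation up to sign; here the slopes 3 and 7 have the same sign, so correlation between Y and B = correlation between M and A = -0.25.

correlation between Y and B = -0.25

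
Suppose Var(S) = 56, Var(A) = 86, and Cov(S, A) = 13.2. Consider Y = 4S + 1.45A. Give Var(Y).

Var(Y) = a²·Var(S) + b²·Var(A) + 2ab·Cov(S, A) with a = 4, b = 1.45.
= 4²·56 + 1.45²·86 + 2·4·1.45·13.2
= 896 + 180.815 + 153.12 = 1229.935.

Var(Y) = 1229.935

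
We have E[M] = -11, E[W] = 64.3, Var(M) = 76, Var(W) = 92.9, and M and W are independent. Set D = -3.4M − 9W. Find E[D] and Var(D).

E[D] = -541.3, Var(D) = 8403.46

E[D] = (-3.4)·E[M] + (-9)·E[W] = (-3.4)·(-11) + (-9)·64.3 = -541.3.
Var(D) = a²·Var(M) + b²·Var(W) + 2ab·Cov[M, W] with a = -3.4, b = -9.
Independence gives Cov[M, W] = 0.
= (-3.4)²·76 + (-9)²·92.9 + 2·(-3.4)·(-9)·0
= 878.56 + 7524.9 + 0 = 8403.46.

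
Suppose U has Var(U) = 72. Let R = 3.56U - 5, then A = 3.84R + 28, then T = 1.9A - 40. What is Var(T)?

Var(T) = 48573.8070147072

Var(R) = 3.56²·72 = 912.4992.
Var(A) = 3.84²·912.4992 = 13455.34820352.
Var(T) = 1.9²·13455.34820352 = 48573.8070147072.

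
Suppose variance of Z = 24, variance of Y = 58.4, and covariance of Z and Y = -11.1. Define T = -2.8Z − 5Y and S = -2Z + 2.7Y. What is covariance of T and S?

covariance of T and S = -681.084

By bilinearity, covariance of T and S = ac·variance of Z + bd·variance of Y + (ad+bc)·covariance of Z and Y, with a=-2.8, b=-5, c=-2, d=2.7.
ac·variance of Z = (-2.8)·(-2)·24 = 134.4
bd·variance of Y = (-5)·2.7·58.4 = -788.4
(ad+bc)·covariance of Z and Y = (2.44)·(-11.1) = -27.084
covariance of T and S = 134.4 + (-788.4) + (-27.084) = -681.084.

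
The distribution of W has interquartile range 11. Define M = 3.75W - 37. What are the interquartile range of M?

IQR(M) = 41.25

Under M = aW + b, IQR(M) = |a|·IQR(W) = |3.75|·11 = 41.25 (shifts cancel; spread scales by |a|).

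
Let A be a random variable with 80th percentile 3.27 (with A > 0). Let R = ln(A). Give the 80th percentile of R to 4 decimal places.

80th percentile of R = 1.1848

ln(A) is increasing, so P_{80}(R) = g(P_{80}(A)) ≈ 1.1848.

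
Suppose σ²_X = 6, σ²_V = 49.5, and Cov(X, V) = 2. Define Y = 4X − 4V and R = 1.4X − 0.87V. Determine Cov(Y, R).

By bilinearity, Cov(Y, R) = ac·σ²_X + bd·σ²_V + (ad+bc)·Cov(X, V), with a=4, b=-4, c=1.4, d=-0.87.
ac·σ²_X = 4·1.4·6 = 33.6
bd·σ²_V = (-4)·(-0.87)·49.5 = 172.26
(ad+bc)·Cov(X, V) = (-9.08)·2 = -18.16
Cov(Y, R) = 33.6 + 172.26 + (-18.16) = 187.7.

Cov(Y, R) = 187.7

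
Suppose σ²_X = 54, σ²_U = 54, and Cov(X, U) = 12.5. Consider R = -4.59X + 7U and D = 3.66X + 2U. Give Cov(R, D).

By bilinearity, Cov(R, D) = ac·σ²_X + bd·σ²_U + (ad+bc)·Cov(X, U), with a=-4.59, b=7, c=3.66, d=2.
ac·σ²_X = (-4.59)·3.66·54 = -907.1676
bd·σ²_U = 7·2·54 = 756
(ad+bc)·Cov(X, U) = (16.44)·12.5 = 205.5
Cov(R, D) = -907.1676 + 756 + 205.5 = 54.3324.

Cov(R, D) = 54.3324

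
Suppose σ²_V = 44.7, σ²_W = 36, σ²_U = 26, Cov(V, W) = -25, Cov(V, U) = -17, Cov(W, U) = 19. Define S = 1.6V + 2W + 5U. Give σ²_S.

σ²_S = a²·σ²_V + b²·σ²_W + c²·σ²_U + 2ab·Cov(V, W) + 2ac·Cov(V, U) + 2bc·Cov(W, U), with a = 1.6, b = 2, c = 5.
= 114.432 + 144 + 650 + (-160) + (-272) + 380
= 856.432.

σ²_S = 856.432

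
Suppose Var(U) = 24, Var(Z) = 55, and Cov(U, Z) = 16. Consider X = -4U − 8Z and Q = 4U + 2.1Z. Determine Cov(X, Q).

By bilinearity, Cov(X, Q) = ac·Var(U) + bd·Var(Z) + (ad+bc)·Cov(U, Z), with a=-4, b=-8, c=4, d=2.1.
ac·Var(U) = (-4)·4·24 = -384
bd·Var(Z) = (-8)·2.1·55 = -924
(ad+bc)·Cov(U, Z) = (-40.4)·16 = -646.4
Cov(X, Q) = -384 + (-924) + (-646.4) = -1954.4.

Cov(X, Q) = -1954.4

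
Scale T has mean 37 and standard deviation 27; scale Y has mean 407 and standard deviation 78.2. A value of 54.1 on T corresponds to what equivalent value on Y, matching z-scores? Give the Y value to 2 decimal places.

Y = 456.53

z = (54.1 − 37)/27 ≈ 0.6333.
Y = 407 + z·78.2 = 407 + (54.1 − 37)·78.2/27 ≈ 456.53.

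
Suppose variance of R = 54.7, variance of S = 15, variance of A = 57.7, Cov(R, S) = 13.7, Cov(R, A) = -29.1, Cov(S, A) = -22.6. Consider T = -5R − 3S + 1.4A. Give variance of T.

variance of T = 2623.832

variance of T = a²·variance of R + b²·variance of S + c²·variance of A + 2ab·Cov(R, S) + 2ac·Cov(R, A) + 2bc·Cov(S, A), with a = -5, b = -3, c = 1.4.
= 1367.5 + 135 + 113.092 + 411 + 407.4 + 189.84
= 2623.832.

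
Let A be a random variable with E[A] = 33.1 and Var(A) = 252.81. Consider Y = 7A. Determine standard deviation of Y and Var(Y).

standard deviation of Y = 111.3, Var(Y) = 12387.69

Y = 7A is linear with a = 7, b = 0.
standard deviation of A = √252.81 = 15.9.
standard deviation of Y = |a|·standard deviation of A = |7|·15.9 = 111.3.
Var(Y) = a²·Var(A) = 7²·252.81 = 12387.69.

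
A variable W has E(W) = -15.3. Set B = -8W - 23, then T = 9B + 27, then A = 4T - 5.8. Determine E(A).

E(A) = 3680.6

E(B) = (-8)·(-15.3) + (-23) = 99.4.
E(T) = 9·99.4 + 27 = 921.6.
E(A) = 4·921.6 + (-5.8) = 3680.6.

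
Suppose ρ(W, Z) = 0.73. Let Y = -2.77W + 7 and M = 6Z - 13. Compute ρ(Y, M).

Linear rescalings preserve |correlation|; the slopes -2.77 and 6 have opposite signs, so the correlation flips sign: ρ(Y, M) = −ρ(W, Z) = -0.73.

ρ(Y, M) = -0.73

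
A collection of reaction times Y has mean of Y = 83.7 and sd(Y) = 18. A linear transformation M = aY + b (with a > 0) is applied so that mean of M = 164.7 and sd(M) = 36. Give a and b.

sd(M) = a·sd(Y) (a > 0), so a = 36/18 = 2.
mean of M = a·mean of Y + b, so b = 164.7 − 2·83.7 = -2.7.

a = 2, b = -2.7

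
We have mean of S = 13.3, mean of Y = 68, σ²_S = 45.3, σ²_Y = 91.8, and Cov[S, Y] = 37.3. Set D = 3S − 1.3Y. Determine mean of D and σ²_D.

mean of D = 3·mean of S + (-1.3)·mean of Y = 3·13.3 + (-1.3)·68 = -48.5.
σ²_D = a²·σ²_S + b²·σ²_Y + 2ab·Cov[S, Y] with a = 3, b = -1.3.
= 3²·45.3 + (-1.3)²·91.8 + 2·3·(-1.3)·37.3
= 407.7 + 155.142 + (-290.94) = 271.902.

mean of D = -48.5, σ²_D = 271.902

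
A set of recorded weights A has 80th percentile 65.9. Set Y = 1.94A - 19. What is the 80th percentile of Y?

80th percentile of Y = 108.846

Since a = 1.94 > 0 the transformation is increasing, so the 80th percentile of Y = a·(P_{80} of A) + b = 1.94·65.9 + (-19) = 108.846.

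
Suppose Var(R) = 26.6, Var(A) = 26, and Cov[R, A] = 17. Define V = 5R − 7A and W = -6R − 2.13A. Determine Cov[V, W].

Cov[V, W] = 122.61

By bilinearity, Cov[V, W] = ac·Var(R) + bd·Var(A) + (ad+bc)·Cov[R, A], with a=5, b=-7, c=-6, d=-2.13.
ac·Var(R) = 5·(-6)·26.6 = -798
bd·Var(A) = (-7)·(-2.13)·26 = 387.66
(ad+bc)·Cov[R, A] = (31.35)·17 = 532.95
Cov[V, W] = -798 + 387.66 + 532.95 = 122.61.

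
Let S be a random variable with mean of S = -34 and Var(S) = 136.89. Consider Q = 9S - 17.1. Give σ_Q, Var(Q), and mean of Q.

σ_Q = 105.3, Var(Q) = 11088.09, mean of Q = -323.1

Q = 9S - 17.1 is linear with a = 9, b = -17.1.
σ_S = √136.89 = 11.7.
σ_Q = |a|·σ_S = |9|·11.7 = 105.3.
Var(Q) = a²·Var(S) = 9²·136.89 = 11088.09 (the additive constant -17.1 does not affect variance).
mean of Q = a·mean of S + b = 9·(-34) + (-17.1) = -323.1.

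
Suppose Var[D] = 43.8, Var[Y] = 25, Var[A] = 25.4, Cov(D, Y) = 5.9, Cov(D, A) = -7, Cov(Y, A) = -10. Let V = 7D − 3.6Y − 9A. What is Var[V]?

Var[V] = 4464.24

Var[V] = a²·Var[D] + b²·Var[Y] + c²·Var[A] + 2ab·Cov(D, Y) + 2ac·Cov(D, A) + 2bc·Cov(Y, A), with a = 7, b = -3.6, c = -9.
= 2146.2 + 324 + 2057.4 + (-297.36) + 882 + (-648)
= 4464.24.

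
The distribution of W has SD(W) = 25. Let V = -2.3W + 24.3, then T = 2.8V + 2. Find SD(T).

SD(T) = 161

SD(V) = |-2.3|·25 = 57.5.
SD(T) = |2.8|·57.5 = 161.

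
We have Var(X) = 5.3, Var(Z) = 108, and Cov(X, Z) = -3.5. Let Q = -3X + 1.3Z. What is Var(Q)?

Var(Q) = a²·Var(X) + b²·Var(Z) + 2ab·Cov(X, Z) with a = -3, b = 1.3.
= (-3)²·5.3 + 1.3²·108 + 2·(-3)·1.3·(-3.5)
= 47.7 + 182.52 + 27.3 = 257.52.

Var(Q) = 257.52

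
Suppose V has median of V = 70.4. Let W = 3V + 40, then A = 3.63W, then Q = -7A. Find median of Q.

median of W = 3·70.4 + 40 = 251.2.
median of A = 3.63·251.2 = 911.856.
median of Q = (-7)·911.856 = -6382.992.

median of Q = -6382.992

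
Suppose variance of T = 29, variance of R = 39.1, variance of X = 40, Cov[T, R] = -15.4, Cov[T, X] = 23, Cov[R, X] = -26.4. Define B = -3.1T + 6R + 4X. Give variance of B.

variance of B = 1061.57

variance of B = a²·variance of T + b²·variance of R + c²·variance of X + 2ab·Cov[T, R] + 2ac·Cov[T, X] + 2bc·Cov[R, X], with a = -3.1, b = 6, c = 4.
= 278.69 + 1407.6 + 640 + 572.88 + (-570.4) + (-1267.2)
= 1061.57.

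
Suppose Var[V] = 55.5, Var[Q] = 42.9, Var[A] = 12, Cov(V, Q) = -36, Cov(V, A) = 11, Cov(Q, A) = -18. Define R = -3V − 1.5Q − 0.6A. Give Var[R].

Var[R] = a²·Var[V] + b²·Var[Q] + c²·Var[A] + 2ab·Cov(V, Q) + 2ac·Cov(V, A) + 2bc·Cov(Q, A), with a = -3, b = -1.5, c = -0.6.
= 499.5 + 96.525 + 4.32 + (-324) + 39.6 + (-32.4)
= 283.545.

Var[R] = 283.545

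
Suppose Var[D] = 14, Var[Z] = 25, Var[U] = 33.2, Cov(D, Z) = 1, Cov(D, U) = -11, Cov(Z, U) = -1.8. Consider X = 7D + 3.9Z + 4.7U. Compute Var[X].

Var[X] = 1064.45

Var[X] = a²·Var[D] + b²·Var[Z] + c²·Var[U] + 2ab·Cov(D, Z) + 2ac·Cov(D, U) + 2bc·Cov(Z, U), with a = 7, b = 3.9, c = 4.7.
= 686 + 380.25 + 733.388 + 54.6 + (-723.8) + (-65.988)
= 1064.45.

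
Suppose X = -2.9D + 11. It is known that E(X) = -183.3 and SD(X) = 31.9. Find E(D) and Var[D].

E(D) = 67, Var[D] = 121

From X = -2.9D + 11: E(X) = a·E(D) + b, so E(D) = (E(X) − b)/a = (-183.3 − 11)/(-2.9) = 67.
Var[X] = 31.9² = 1017.61.
Var[X] = a²·Var[D], so Var[D] = 1017.61/(-2.9)² = 121.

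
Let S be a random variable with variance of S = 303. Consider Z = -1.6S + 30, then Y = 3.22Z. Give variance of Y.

variance of Z = (-1.6)²·303 = 775.68.
variance of Y = 3.22²·775.68 = 8042.560512.

variance of Y = 8042.560512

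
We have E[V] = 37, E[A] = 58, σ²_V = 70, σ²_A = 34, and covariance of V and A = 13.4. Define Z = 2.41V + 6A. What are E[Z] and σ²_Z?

E[Z] = 437.17, σ²_Z = 2018.095

E[Z] = 2.41·E[V] + 6·E[A] = 2.41·37 + 6·58 = 437.17.
σ²_Z = a²·σ²_V + b²·σ²_A + 2ab·covariance of V and A with a = 2.41, b = 6.
= 2.41²·70 + 6²·34 + 2·2.41·6·13.4
= 406.567 + 1224 + 387.528 = 2018.095.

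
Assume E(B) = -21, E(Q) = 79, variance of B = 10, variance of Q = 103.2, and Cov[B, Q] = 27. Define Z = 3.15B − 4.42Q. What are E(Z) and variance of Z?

E(Z) = -415.33, variance of Z = 1363.53948

E(Z) = 3.15·E(B) + (-4.42)·E(Q) = 3.15·(-21) + (-4.42)·79 = -415.33.
variance of Z = a²·variance of B + b²·variance of Q + 2ab·Cov[B, Q] with a = 3.15, b = -4.42.
= 3.15²·10 + (-4.42)²·103.2 + 2·3.15·(-4.42)·27
= 99.225 + 2016.15648 + (-751.842) = 1363.53948.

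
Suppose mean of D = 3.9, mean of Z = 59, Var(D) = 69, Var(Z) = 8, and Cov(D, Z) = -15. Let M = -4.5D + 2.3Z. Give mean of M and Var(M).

mean of M = (-4.5)·mean of D + 2.3·mean of Z = (-4.5)·3.9 + 2.3·59 = 118.15.
Var(M) = a²·Var(D) + b²·Var(Z) + 2ab·Cov(D, Z) with a = -4.5, b = 2.3.
= (-4.5)²·69 + 2.3²·8 + 2·(-4.5)·2.3·(-15)
= 1397.25 + 42.32 + 310.5 = 1750.07.

mean of M = 118.15, Var(M) = 1750.07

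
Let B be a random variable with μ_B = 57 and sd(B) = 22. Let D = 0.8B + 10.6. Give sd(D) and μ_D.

D = 0.8B + 10.6 is linear with a = 0.8, b = 10.6.
sd(D) = |a|·sd(B) = |0.8|·22 = 17.6.
μ_D = a·μ_B + b = 0.8·57 + 10.6 = 56.2.

sd(D) = 17.6, μ_D = 56.2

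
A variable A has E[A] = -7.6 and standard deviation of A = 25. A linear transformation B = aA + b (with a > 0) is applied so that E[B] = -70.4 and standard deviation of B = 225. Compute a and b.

a = 9, b = -2

standard deviation of B = a·standard deviation of A (a > 0), so a = 225/25 = 9.
E[B] = a·E[A] + b, so b = -70.4 − 9·(-7.6) = -2.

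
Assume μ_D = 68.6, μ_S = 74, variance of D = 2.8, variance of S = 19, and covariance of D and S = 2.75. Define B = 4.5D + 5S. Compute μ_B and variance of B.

μ_B = 4.5·μ_D + 5·μ_S = 4.5·68.6 + 5·74 = 678.7.
variance of B = a²·variance of D + b²·variance of S + 2ab·covariance of D and S with a = 4.5, b = 5.
= 4.5²·2.8 + 5²·19 + 2·4.5·5·2.75
= 56.7 + 475 + 123.75 = 655.45.

μ_B = 678.7, variance of B = 655.45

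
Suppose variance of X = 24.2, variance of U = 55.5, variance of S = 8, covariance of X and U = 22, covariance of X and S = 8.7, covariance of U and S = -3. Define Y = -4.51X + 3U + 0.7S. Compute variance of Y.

variance of Y = a²·variance of X + b²·variance of U + c²·variance of S + 2ab·covariance of X and U + 2ac·covariance of X and S + 2bc·covariance of U and S, with a = -4.51, b = 3, c = 0.7.
= 492.23042 + 499.5 + 3.92 + (-595.32) + (-54.9318) + (-12.6)
= 332.79862.

variance of Y = 332.79862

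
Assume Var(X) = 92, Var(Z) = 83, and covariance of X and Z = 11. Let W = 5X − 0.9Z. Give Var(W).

Var(W) = 2268.23

Var(W) = a²·Var(X) + b²·Var(Z) + 2ab·covariance of X and Z with a = 5, b = -0.9.
= 5²·92 + (-0.9)²·83 + 2·5·(-0.9)·11
= 2300 + 67.23 + (-99) = 2268.23.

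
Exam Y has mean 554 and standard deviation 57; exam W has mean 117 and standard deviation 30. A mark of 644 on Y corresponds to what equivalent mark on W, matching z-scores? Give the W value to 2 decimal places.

z = (644 − 554)/57 ≈ 1.5789.
W = 117 + z·30 = 117 + (644 − 554)·30/57 ≈ 164.37.

W = 164.37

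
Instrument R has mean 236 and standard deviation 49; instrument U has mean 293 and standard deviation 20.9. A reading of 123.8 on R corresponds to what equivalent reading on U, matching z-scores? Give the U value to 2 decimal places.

z = (123.8 − 236)/49 ≈ -2.2898.
U = 293 + z·20.9 = 293 + (123.8 − 236)·20.9/49 ≈ 245.14.

U = 245.14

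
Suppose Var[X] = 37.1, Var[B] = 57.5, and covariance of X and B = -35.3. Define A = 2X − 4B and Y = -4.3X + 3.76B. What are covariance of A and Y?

By bilinearity, covariance of A and Y = ac·Var[X] + bd·Var[B] + (ad+bc)·covariance of X and B, with a=2, b=-4, c=-4.3, d=3.76.
ac·Var[X] = 2·(-4.3)·37.1 = -319.06
bd·Var[B] = (-4)·3.76·57.5 = -864.8
(ad+bc)·covariance of X and B = (24.72)·(-35.3) = -872.616
covariance of A and Y = -319.06 + (-864.8) + (-872.616) = -2056.476.

covariance of A and Y = -2056.476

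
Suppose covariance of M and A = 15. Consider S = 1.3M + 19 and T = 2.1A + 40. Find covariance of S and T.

covariance of S and T = a·c·covariance of M and A = 1.3·2.1·15 = 40.95. Additive constants drop out.

covariance of S and T = 40.95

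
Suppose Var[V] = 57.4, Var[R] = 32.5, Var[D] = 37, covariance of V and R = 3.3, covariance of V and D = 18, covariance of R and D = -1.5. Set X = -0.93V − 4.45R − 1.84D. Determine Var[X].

Var[X] = a²·Var[V] + b²·Var[R] + c²·Var[D] + 2ab·covariance of V and R + 2ac·covariance of V and D + 2bc·covariance of R and D, with a = -0.93, b = -4.45, c = -1.84.
= 49.64526 + 643.58125 + 125.2672 + 27.3141 + 61.6032 + (-24.564)
= 882.84701.

Var[X] = 882.84701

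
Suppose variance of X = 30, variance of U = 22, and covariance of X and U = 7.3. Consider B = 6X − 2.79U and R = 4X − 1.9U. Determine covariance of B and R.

covariance of B and R = 671.934

By bilinearity, covariance of B and R = ac·variance of X + bd·variance of U + (ad+bc)·covariance of X and U, with a=6, b=-2.79, c=4, d=-1.9.
ac·variance of X = 6·4·30 = 720
bd·variance of U = (-2.79)·(-1.9)·22 = 116.622
(ad+bc)·covariance of X and U = (-22.56)·7.3 = -164.688
covariance of B and R = 720 + 116.622 + (-164.688) = 671.934.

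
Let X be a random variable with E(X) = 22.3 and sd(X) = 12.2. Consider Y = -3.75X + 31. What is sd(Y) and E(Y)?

Y = -3.75X + 31 is linear with a = -3.75, b = 31.
sd(Y) = |a|·sd(X) = |-3.75|·12.2 = 45.75.
E(Y) = a·E(X) + b = (-3.75)·22.3 + 31 = -52.625.

sd(Y) = 45.75, E(Y) = -52.625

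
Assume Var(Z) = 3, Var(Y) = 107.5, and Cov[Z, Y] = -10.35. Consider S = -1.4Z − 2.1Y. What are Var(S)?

Var(S) = 419.097

Var(S) = a²·Var(Z) + b²·Var(Y) + 2ab·Cov[Z, Y] with a = -1.4, b = -2.1.
= (-1.4)²·3 + (-2.1)²·107.5 + 2·(-1.4)·(-2.1)·(-10.35)
= 5.88 + 474.075 + (-60.858) = 419.097.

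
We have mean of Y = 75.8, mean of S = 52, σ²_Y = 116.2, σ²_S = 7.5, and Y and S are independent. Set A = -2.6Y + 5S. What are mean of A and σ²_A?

mean of A = 62.92, σ²_A = 973.012

mean of A = (-2.6)·mean of Y + 5·mean of S = (-2.6)·75.8 + 5·52 = 62.92.
σ²_A = a²·σ²_Y + b²·σ²_S + 2ab·Cov(Y, S) with a = -2.6, b = 5.
Independence gives Cov(Y, S) = 0.
= (-2.6)²·116.2 + 5²·7.5 + 2·(-2.6)·5·0
= 785.512 + 187.5 + 0 = 973.012.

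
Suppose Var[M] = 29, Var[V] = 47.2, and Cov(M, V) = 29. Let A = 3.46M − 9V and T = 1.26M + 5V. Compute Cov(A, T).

By bilinearity, Cov(A, T) = ac·Var[M] + bd·Var[V] + (ad+bc)·Cov(M, V), with a=3.46, b=-9, c=1.26, d=5.
ac·Var[M] = 3.46·1.26·29 = 126.4284
bd·Var[V] = (-9)·5·47.2 = -2124
(ad+bc)·Cov(M, V) = (5.96)·29 = 172.84
Cov(A, T) = 126.4284 + (-2124) + 172.84 = -1824.7316.

Cov(A, T) = -1824.7316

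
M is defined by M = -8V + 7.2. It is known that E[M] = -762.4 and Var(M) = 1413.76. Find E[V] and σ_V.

E[V] = 96.2, σ_V = 4.7

From M = -8V + 7.2: E[M] = a·E[V] + b, so E[V] = (E[M] − b)/a = (-762.4 − 7.2)/(-8) = 96.2.
σ_M = √1413.76 = 37.6.
σ_M = |a|·σ_V, so σ_V = 37.6/|-8| = 4.7.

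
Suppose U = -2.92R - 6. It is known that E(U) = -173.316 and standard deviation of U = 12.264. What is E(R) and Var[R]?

E(R) = 57.3, Var[R] = 17.64

From U = -2.92R - 6: E(U) = a·E(R) + b, so E(R) = (E(U) − b)/a = (-173.316 − (-6))/(-2.92) = 57.3.
Var[U] = 12.264² = 150.405696.
Var[U] = a²·Var[R], so Var[R] = 150.405696/(-2.92)² = 17.64.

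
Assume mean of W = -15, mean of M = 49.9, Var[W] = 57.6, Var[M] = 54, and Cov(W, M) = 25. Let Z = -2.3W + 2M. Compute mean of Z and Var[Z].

mean of Z = 134.3, Var[Z] = 290.704

mean of Z = (-2.3)·mean of W + 2·mean of M = (-2.3)·(-15) + 2·49.9 = 134.3.
Var[Z] = a²·Var[W] + b²·Var[M] + 2ab·Cov(W, M) with a = -2.3, b = 2.
= (-2.3)²·57.6 + 2²·54 + 2·(-2.3)·2·25
= 304.704 + 216 + (-230) = 290.704.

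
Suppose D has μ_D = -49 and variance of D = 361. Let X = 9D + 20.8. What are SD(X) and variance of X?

X = 9D + 20.8 is linear with a = 9, b = 20.8.
SD(D) = √361 = 19.
SD(X) = |a|·SD(D) = |9|·19 = 171.
variance of X = a²·variance of D = 9²·361 = 29241 (the additive constant 20.8 does not affect variance).

SD(X) = 171, variance of X = 29241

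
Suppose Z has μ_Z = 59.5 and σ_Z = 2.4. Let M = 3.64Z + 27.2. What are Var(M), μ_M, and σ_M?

Var(M) = 76.317696, μ_M = 243.78, σ_M = 8.736

M = 3.64Z + 27.2 is linear with a = 3.64, b = 27.2.
Var(Z) = 2.4² = 5.76.
Var(M) = a²·Var(Z) = 3.64²·5.76 = 76.317696 (the additive constant 27.2 does not affect variance).
μ_M = a·μ_Z + b = 3.64·59.5 + 27.2 = 243.78.
σ_M = |a|·σ_Z = |3.64|·2.4 = 8.736.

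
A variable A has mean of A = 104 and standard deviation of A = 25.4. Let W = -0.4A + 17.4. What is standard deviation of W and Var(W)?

W = -0.4A + 17.4 is linear with a = -0.4, b = 17.4.
standard deviation of W = |a|·standard deviation of A = |-0.4|·25.4 = 10.16.
Var(A) = 25.4² = 645.16.
Var(W) = a²·Var(A) = (-0.4)²·645.16 = 103.2256 (the additive constant 17.4 does not affect variance).

standard deviation of W = 10.16, Var(W) = 103.2256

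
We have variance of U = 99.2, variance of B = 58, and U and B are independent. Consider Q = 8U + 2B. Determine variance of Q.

variance of Q = 6580.8

variance of Q = a²·variance of U + b²·variance of B + 2ab·Cov(U, B) with a = 8, b = 2.
Independence gives Cov(U, B) = 0.
= 8²·99.2 + 2²·58 + 2·8·2·0
= 6348.8 + 232 + 0 = 6580.8.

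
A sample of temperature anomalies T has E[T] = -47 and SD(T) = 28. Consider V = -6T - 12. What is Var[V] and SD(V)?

Var[V] = 28224, SD(V) = 168

V = -6T - 12 is linear with a = -6, b = -12.
Var[T] = 28² = 784.
Var[V] = a²·Var[T] = (-6)²·784 = 28224 (the additive constant -12 does not affect variance).
SD(V) = |a|·SD(T) = |-6|·28 = 168.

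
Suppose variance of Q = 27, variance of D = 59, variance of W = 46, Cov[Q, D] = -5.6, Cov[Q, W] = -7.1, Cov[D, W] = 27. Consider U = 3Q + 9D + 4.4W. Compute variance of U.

variance of U = a²·variance of Q + b²·variance of D + c²·variance of W + 2ab·Cov[Q, D] + 2ac·Cov[Q, W] + 2bc·Cov[D, W], with a = 3, b = 9, c = 4.4.
= 243 + 4779 + 890.56 + (-302.4) + (-187.44) + 2138.4
= 7561.12.

variance of U = 7561.12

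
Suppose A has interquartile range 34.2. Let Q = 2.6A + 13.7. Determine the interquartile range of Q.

Under Q = aA + b, IQR(Q) = |a|·IQR(A) = |2.6|·34.2 = 88.92 (shifts cancel; spread scales by |a|).

IQR(Q) = 88.92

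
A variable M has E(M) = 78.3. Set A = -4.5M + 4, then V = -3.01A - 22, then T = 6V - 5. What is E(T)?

E(A) = (-4.5)·78.3 + 4 = -348.35.
E(V) = (-3.01)·(-348.35) + (-22) = 1026.5335.
E(T) = 6·1026.5335 + (-5) = 6154.201.

E(T) = 6154.201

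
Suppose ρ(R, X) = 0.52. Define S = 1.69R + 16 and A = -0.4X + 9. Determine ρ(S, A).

ρ(S, A) = -0.52

Linear rescalings preserve |correlation|; the slopes 1.69 and -0.4 have opposite signs, so the correlation flips sign: ρ(S, A) = −ρ(R, X) = -0.52.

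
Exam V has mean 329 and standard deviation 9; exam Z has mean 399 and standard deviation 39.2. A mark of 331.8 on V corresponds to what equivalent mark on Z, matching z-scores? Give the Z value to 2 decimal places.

z = (331.8 − 329)/9 ≈ 0.3111.
Z = 399 + z·39.2 = 399 + (331.8 − 329)·39.2/9 ≈ 411.20.

Z = 411.20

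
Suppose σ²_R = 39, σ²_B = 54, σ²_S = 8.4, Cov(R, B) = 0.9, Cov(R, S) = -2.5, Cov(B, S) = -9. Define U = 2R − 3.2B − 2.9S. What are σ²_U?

σ²_U = a²·σ²_R + b²·σ²_B + c²·σ²_S + 2ab·Cov(R, B) + 2ac·Cov(R, S) + 2bc·Cov(B, S), with a = 2, b = -3.2, c = -2.9.
= 156 + 552.96 + 70.644 + (-11.52) + 29 + (-167.04)
= 630.044.

σ²_U = 630.044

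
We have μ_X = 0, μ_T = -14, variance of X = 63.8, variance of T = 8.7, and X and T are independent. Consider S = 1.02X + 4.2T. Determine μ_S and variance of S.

μ_S = 1.02·μ_X + 4.2·μ_T = 1.02·0 + 4.2·(-14) = -58.8.
variance of S = a²·variance of X + b²·variance of T + 2ab·Cov(X, T) with a = 1.02, b = 4.2.
Independence gives Cov(X, T) = 0.
= 1.02²·63.8 + 4.2²·8.7 + 2·1.02·4.2·0
= 66.37752 + 153.468 + 0 = 219.84552.

μ_S = -58.8, variance of S = 219.84552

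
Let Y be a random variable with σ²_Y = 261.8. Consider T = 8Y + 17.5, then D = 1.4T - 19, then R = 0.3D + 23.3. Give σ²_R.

σ²_T = 8²·261.8 = 16755.2.
σ²_D = 1.4²·16755.2 = 32840.192.
σ²_R = 0.3²·32840.192 = 2955.61728.

σ²_R = 2955.61728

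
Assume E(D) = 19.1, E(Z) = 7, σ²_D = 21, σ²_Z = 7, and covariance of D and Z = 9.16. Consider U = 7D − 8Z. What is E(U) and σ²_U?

E(U) = 7·E(D) + (-8)·E(Z) = 7·19.1 + (-8)·7 = 77.7.
σ²_U = a²·σ²_D + b²·σ²_Z + 2ab·covariance of D and Z with a = 7, b = -8.
= 7²·21 + (-8)²·7 + 2·7·(-8)·9.16
= 1029 + 448 + (-1025.92) = 451.08.

E(U) = 77.7, σ²_U = 451.08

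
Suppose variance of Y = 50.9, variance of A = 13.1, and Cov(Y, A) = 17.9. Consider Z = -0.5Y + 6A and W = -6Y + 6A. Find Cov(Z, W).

Cov(Z, W) = -73.8

By bilinearity, Cov(Z, W) = ac·variance of Y + bd·variance of A + (ad+bc)·Cov(Y, A), with a=-0.5, b=6, c=-6, d=6.
ac·variance of Y = (-0.5)·(-6)·50.9 = 152.7
bd·variance of A = 6·6·13.1 = 471.6
(ad+bc)·Cov(Y, A) = (-39)·17.9 = -698.1
Cov(Z, W) = 152.7 + 471.6 + (-698.1) = -73.8.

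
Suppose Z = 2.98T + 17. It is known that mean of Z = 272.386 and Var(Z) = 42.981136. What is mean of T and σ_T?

mean of T = 85.7, σ_T = 2.2

From Z = 2.98T + 17: mean of Z = a·mean of T + b, so mean of T = (mean of Z − b)/a = (272.386 − 17)/2.98 = 85.7.
σ_Z = √42.981136 = 6.556.
σ_Z = |a|·σ_T, so σ_T = 6.556/|2.98| = 2.2.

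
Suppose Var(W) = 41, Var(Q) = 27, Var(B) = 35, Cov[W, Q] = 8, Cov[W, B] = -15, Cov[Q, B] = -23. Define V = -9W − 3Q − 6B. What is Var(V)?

Var(V) = a²·Var(W) + b²·Var(Q) + c²·Var(B) + 2ab·Cov[W, Q] + 2ac·Cov[W, B] + 2bc·Cov[Q, B], with a = -9, b = -3, c = -6.
= 3321 + 243 + 1260 + 432 + (-1620) + (-828)
= 2808.

Var(V) = 2808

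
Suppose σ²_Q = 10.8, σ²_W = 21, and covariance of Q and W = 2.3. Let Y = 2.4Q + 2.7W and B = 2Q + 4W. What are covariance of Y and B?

By bilinearity, covariance of Y and B = ac·σ²_Q + bd·σ²_W + (ad+bc)·covariance of Q and W, with a=2.4, b=2.7, c=2, d=4.
ac·σ²_Q = 2.4·2·10.8 = 51.84
bd·σ²_W = 2.7·4·21 = 226.8
(ad+bc)·covariance of Q and W = (15)·2.3 = 34.5
covariance of Y and B = 51.84 + 226.8 + 34.5 = 313.14.

covariance of Y and B = 313.14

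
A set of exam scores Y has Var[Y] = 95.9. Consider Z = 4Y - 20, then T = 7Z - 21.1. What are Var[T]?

Var[T] = 75185.6

Var[Z] = 4²·95.9 = 1534.4.
Var[T] = 7²·1534.4 = 75185.6.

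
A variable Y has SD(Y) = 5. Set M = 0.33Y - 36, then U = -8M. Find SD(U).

SD(U) = 13.2

SD(M) = |0.33|·5 = 1.65.
SD(U) = |-8|·1.65 = 13.2.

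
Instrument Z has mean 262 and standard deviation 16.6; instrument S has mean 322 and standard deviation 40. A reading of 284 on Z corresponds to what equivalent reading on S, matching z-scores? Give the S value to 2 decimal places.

S = 375.01

z = (284 − 262)/16.6 ≈ 1.3253.
S = 322 + z·40 = 322 + (284 − 262)·40/16.6 ≈ 375.01.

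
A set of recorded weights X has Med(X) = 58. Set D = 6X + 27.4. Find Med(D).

A linear map preserves order up to sign, so Med(D) = a·Med(X) + b = 6·58 + 27.4 = 375.4.

Med(D) = 375.4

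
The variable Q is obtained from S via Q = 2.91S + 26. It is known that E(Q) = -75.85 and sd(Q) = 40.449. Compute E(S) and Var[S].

From Q = 2.91S + 26: E(Q) = a·E(S) + b, so E(S) = (E(Q) − b)/a = (-75.85 − 26)/2.91 = -35.
Var[Q] = 40.449² = 1636.121601.
Var[Q] = a²·Var[S], so Var[S] = 1636.121601/2.91² = 193.21.

E(S) = -35, Var[S] = 193.21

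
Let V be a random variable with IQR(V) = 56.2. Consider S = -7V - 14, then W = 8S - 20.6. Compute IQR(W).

IQR(S) = |-7|·56.2 = 393.4.
IQR(W) = |8|·393.4 = 3147.2.

IQR(W) = 3147.2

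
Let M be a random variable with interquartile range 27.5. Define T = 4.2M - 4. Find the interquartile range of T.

IQR(T) = 115.5

Under T = aM + b, IQR(T) = |a|·IQR(M) = |4.2|·27.5 = 115.5 (shifts cancel; spread scales by |a|).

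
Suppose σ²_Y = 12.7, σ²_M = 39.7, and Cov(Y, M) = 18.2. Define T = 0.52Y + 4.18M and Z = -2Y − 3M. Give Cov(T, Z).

Cov(T, Z) = -691.59

By bilinearity, Cov(T, Z) = ac·σ²_Y + bd·σ²_M + (ad+bc)·Cov(Y, M), with a=0.52, b=4.18, c=-2, d=-3.
ac·σ²_Y = 0.52·(-2)·12.7 = -13.208
bd·σ²_M = 4.18·(-3)·39.7 = -497.838
(ad+bc)·Cov(Y, M) = (-9.92)·18.2 = -180.544
Cov(T, Z) = -13.208 + (-497.838) + (-180.544) = -691.59.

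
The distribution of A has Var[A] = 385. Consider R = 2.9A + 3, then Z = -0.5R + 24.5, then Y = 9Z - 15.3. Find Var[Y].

Var[R] = 2.9²·385 = 3237.85.
Var[Z] = (-0.5)²·3237.85 = 809.4625.
Var[Y] = 9²·809.4625 = 65566.4625.

Var[Y] = 65566.4625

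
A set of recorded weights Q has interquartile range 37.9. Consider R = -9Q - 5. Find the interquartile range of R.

Under R = aQ + b, IQR(R) = |a|·IQR(Q) = |-9|·37.9 = 341.1 (shifts cancel; spread scales by |a|).

IQR(R) = 341.1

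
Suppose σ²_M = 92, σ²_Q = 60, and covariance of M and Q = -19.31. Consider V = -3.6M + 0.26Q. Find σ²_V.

σ²_V = a²·σ²_M + b²·σ²_Q + 2ab·covariance of M and Q with a = -3.6, b = 0.26.
= (-3.6)²·92 + 0.26²·60 + 2·(-3.6)·0.26·(-19.31)
= 1192.32 + 4.056 + 36.14832 = 1232.52432.

σ²_V = 1232.52432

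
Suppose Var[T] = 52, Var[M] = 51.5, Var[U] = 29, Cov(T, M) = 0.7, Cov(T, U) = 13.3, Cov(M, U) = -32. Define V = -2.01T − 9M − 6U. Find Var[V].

Var[V] = a²·Var[T] + b²·Var[M] + c²·Var[U] + 2ab·Cov(T, M) + 2ac·Cov(T, U) + 2bc·Cov(M, U), with a = -2.01, b = -9, c = -6.
= 210.0852 + 4171.5 + 1044 + 25.326 + 320.796 + (-3456)
= 2315.7072.

Var[V] = 2315.7072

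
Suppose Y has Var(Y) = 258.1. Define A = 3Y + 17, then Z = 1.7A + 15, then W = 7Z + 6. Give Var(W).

Var(W) = 328945.869

Var(A) = 3²·258.1 = 2322.9.
Var(Z) = 1.7²·2322.9 = 6713.181.
Var(W) = 7²·6713.181 = 328945.869.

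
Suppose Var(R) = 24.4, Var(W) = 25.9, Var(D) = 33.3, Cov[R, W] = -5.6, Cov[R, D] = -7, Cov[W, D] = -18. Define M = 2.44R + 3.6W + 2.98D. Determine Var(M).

Var(M) = 190.26356

Var(M) = a²·Var(R) + b²·Var(W) + c²·Var(D) + 2ab·Cov[R, W] + 2ac·Cov[R, D] + 2bc·Cov[W, D], with a = 2.44, b = 3.6, c = 2.98.
= 145.26784 + 335.664 + 295.71732 + (-98.3808) + (-101.7968) + (-386.208)
= 190.26356.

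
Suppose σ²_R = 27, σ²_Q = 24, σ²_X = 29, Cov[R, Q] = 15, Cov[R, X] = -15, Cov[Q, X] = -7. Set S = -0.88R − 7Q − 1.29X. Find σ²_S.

σ²_S = a²·σ²_R + b²·σ²_Q + c²·σ²_X + 2ab·Cov[R, Q] + 2ac·Cov[R, X] + 2bc·Cov[Q, X], with a = -0.88, b = -7, c = -1.29.
= 20.9088 + 1176 + 48.2589 + 184.8 + (-34.056) + (-126.42)
= 1269.4917.

σ²_S = 1269.4917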